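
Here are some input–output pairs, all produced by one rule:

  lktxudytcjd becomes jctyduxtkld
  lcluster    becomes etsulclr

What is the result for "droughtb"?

thguordb

In each case the input is transformed by: move the last character to the front, then reverse the string.
On "droughtb" that produces "thguordb".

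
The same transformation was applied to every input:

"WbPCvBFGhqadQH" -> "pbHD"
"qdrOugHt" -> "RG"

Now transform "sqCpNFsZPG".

cfp

In each case the input is transformed by: flip the case of every letter, then keep one character in every 3, starting at position 3 (positions 3rd, 6th, 9th, ...).
"sqCpNFsZPG" → "SQcPnfSzpg" → "cfp".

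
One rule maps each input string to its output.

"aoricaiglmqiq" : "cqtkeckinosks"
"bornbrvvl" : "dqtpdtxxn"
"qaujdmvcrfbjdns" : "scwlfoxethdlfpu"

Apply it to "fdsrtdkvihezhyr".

What's happening: shift every letter 2 places forward in the alphabet (wrapping around).
Doing the same to "fdsrtdkvihezhyr": "hfutvfmxkjgbjat".

hfutvfmxkjgbjat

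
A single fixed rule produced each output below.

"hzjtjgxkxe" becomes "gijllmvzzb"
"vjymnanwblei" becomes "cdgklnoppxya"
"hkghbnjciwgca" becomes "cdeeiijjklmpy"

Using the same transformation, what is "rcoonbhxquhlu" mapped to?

In each case the input is transformed by: sort the characters into alphabetical order, then shift every letter 2 places forward in the alphabet (wrapping around).
On "rcoonbhxquhlu" that produces "dejjnpqqstwwz".

dejjnpqqstwwz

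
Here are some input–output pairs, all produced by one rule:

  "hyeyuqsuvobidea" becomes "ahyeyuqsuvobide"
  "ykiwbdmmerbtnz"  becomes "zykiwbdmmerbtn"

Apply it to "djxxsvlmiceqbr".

In each case the input is transformed by: move the last character to the front.
Doing the same to "djxxsvlmiceqbr": "rdjxxsvlmiceqb".

rdjxxsvlmiceqb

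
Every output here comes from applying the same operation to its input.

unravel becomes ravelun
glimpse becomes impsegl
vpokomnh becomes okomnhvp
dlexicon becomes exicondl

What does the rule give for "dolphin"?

What's happening: move the first 2 characters to the end (rotate left by 2).
Doing the same to "dolphin": "lphindo".

lphindo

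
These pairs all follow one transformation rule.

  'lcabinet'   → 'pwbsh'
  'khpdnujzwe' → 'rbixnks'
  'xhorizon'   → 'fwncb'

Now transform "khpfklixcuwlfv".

tyzwlqikztj

Each output is the input with this applied: delete the first 3 characters, then shift every letter 12 places backward in the alphabet (wrapping around).
For "khpfklixcuwlfv", step one produces "fklixcuwlfv"; step two turns that into "tyzwlqikztj".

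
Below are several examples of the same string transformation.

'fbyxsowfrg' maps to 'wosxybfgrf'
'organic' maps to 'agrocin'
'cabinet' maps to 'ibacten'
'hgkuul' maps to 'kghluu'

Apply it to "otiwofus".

In each case the input is transformed by: reverse the string, then move the first 3 characters to the end (rotate left by 3).
For "otiwofus", step one produces "sufowito"; step two turns that into "owitosuf".

owitosuf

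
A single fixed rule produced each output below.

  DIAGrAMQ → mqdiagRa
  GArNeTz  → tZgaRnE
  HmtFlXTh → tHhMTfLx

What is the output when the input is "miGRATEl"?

What's happening: flip the case of every letter, then move the last 2 characters to the front (rotate right by 2).
For "miGRATEl", step one produces "MIgrateL"; step two turns that into "eLMIgrat".
(Check on "GArNeTz": → "gaRnEtZ" → "tZgaRnE" ✓)

eLMIgrat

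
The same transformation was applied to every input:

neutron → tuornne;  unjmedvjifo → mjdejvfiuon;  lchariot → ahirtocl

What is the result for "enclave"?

Rule — move the first 2 characters to the end (rotate left by 2), then swap each adjacent pair of characters (1↔2, 3↔4, ...).
For "enclave" the result is "lcvaeen".

lcvaeen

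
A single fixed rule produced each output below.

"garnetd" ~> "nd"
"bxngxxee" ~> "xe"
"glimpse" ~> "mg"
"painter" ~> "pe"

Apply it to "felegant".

The transformation: sort the characters into reverse alphabetical order, then keep one character in every 3, starting at position 3 (positions 3rd, 6th, 9th, ...).
Working it through for "felegant": intermediate "tnlgfeea", final "le".

le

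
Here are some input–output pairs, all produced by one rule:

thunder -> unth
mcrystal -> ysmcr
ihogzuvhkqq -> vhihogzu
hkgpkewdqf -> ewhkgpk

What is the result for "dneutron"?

utdne

What's happening: delete the last 3 characters, then move the last 2 characters to the front (rotate right by 2).
"dneutron" → "utdne".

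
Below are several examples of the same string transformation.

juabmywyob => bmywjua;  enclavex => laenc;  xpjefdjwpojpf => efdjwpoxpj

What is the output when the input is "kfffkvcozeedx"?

fkvcozekff

Looking at the pairs, the operation is to delete the last 3 characters, then move the first 3 characters to the end (rotate left by 3).
"kfffkvcozeedx" → "kfffkvcoze" → "fkvcozekff".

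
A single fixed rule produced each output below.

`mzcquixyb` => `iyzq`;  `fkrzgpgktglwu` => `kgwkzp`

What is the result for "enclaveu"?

vunl

Looking at the pairs, the operation is to keep every other character starting from the second (positions 2nd, 4th, 6th, ...), then swap the front and back halves of the string.
"enclaveu" → "nlvu" → "vunl".
(Check on "fkrzgpgktglwu": → "kzpkgw" → "kgwkzp" ✓)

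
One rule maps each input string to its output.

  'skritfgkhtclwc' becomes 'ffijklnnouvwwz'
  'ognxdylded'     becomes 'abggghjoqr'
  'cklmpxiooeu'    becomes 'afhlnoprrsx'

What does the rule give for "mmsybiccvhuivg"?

beffjkllppvxyy

Looking at the pairs, the operation is to shift every letter 3 places forward in the alphabet (wrapping around), then sort the characters into alphabetical order.
Applying both steps to "mmsybiccvhuivg": "ppvbelffykxlyj", then "beffjkllppvxyy".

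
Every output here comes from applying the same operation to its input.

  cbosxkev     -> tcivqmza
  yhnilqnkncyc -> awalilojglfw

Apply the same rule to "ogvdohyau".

Rule — reverse the string, then shift every letter 2 places backward in the alphabet (wrapping around).
On "ogvdohyau": the first step gives "uayhodvgo", and the second then gives "sywfmbtem".
(Check on "yhnilqnkncyc": → "cycnknqlinhy" → "awalilojglfw" ✓)

sywfmbtem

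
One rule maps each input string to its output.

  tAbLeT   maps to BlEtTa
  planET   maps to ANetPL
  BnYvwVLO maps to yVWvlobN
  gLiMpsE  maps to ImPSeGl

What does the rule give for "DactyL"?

The rule is to flip the case of every letter, then move the first 2 characters to the end (rotate left by 2).
Applying both steps to "DactyL": "dACTYl", then "CTYldA".

CTYldA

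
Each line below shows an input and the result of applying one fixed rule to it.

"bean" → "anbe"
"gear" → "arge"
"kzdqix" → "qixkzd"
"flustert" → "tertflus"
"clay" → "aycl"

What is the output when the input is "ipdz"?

The transformation: swap the front and back halves of the string.
For "ipdz" the result is "dzip".

dzip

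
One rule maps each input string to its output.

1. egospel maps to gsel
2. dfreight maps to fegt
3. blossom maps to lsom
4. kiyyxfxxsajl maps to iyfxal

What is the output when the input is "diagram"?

igam

Looking at the pairs, the operation is to swap each adjacent pair of characters (1↔2, 3↔4, ...), then keep every other character starting from the first (positions 1st, 3rd, 5th, ...).
Applying both steps to "diagram": "idgaarm", then "igam".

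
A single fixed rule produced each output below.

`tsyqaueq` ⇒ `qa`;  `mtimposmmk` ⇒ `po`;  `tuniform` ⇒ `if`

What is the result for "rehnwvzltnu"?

zv

In each case the input is transformed by: take characters alternately from the front and the back (1st, last, 2nd, 2nd-last, ...), then keep only the last 2 characters.
On "rehnwvzltnu": the first step gives "ruenhtnlwzv", and the second then gives "zv".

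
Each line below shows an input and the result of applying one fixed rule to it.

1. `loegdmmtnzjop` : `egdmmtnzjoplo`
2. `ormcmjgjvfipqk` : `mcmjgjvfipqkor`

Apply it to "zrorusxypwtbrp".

orusxypwtbrpzr

The transformation: move the first 2 characters to the end (rotate left by 2).
Doing the same to "zrorusxypwtbrp": "orusxypwtbrpzr".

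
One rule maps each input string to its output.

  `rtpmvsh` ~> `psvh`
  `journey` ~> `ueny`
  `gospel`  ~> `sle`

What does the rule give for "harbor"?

What's happening: swap each adjacent pair of characters (1↔2, 3↔4, ...), then delete the first 3 characters.
"harbor" → "ahbrro" → "rro".

rro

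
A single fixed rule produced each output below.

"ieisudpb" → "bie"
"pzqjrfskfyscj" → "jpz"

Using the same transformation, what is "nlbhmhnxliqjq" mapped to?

The rule is to move the last character to the front, then keep only the first 3 characters.
"nlbhmhnxliqjq" → "qnlbhmhnxliqj" → "qnl".

qnl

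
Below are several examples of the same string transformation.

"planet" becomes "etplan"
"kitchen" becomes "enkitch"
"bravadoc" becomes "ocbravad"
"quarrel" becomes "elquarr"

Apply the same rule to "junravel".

The transformation: move the last 2 characters to the front (rotate right by 2).
So "junravel" becomes "eljunrav".

eljunrav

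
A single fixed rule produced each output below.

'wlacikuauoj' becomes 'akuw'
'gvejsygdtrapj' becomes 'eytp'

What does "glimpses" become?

The transformation: move the first character to the end, then keep one character in every 3, starting at position 2 (positions 2nd, 5th, 8th, ...).
On "glimpses": the first step gives "limpsesg", and the second then gives "isg".

isg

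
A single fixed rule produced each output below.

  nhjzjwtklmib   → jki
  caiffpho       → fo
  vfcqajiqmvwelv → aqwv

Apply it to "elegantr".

ar

Each output is the input with this applied: keep one character in every 3, starting at position 2 (positions 2nd, 5th, 8th, ...), then delete the first character.
For "elegantr" the result is "ar".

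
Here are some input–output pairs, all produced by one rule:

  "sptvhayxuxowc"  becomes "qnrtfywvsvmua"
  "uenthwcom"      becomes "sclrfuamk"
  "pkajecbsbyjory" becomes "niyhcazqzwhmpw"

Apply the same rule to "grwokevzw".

epumictxu

Each output is the input with this applied: shift every letter 2 places backward in the alphabet (wrapping around).
For "grwokevzw" the result is "epumictxu".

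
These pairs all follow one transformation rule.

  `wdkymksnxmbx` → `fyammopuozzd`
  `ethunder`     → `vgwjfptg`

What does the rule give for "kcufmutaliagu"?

emhwwocvknicw

The pattern: swap each adjacent pair of characters (1↔2, 3↔4, ...), then shift every letter 2 places forward in the alphabet (wrapping around).
"kcufmutaliagu" → "ckfuumatilgau" → "emhwwocvknicw".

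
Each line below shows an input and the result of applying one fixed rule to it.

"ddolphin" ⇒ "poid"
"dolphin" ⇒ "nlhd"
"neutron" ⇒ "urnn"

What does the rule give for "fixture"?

xufe

Rule — keep every other character starting from the first (positions 1st, 3rd, 5th, ...), then sort the characters into reverse alphabetical order.
Starting from "fixture": after the first operation, "fxue"; after the second, "xufe".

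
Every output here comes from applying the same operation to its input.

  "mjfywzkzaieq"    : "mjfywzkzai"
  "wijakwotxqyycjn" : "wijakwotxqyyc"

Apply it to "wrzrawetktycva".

wrzrawetktyc

Looking at the pairs, the operation is to delete the last 2 characters.
Doing the same to "wrzrawetktycva": "wrzrawetktyc".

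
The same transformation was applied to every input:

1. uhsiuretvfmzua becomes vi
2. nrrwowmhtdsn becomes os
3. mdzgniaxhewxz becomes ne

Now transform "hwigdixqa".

Each output is the input with this applied: shift every letter 1 place forward in the alphabet (wrapping around), then keep only the first 2 characters.
"hwigdixqa" → "ix".

ix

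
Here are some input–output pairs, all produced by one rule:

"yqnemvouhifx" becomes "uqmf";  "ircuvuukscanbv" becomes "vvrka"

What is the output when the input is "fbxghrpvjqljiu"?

The rule is to keep one character in every 3, starting at position 2 (positions 2nd, 5th, 8th, ...), then sort the characters into reverse alphabetical order.
For "fbxghrpvjqljiu", step one produces "bhvlu"; step two turns that into "vulhb".

vulhb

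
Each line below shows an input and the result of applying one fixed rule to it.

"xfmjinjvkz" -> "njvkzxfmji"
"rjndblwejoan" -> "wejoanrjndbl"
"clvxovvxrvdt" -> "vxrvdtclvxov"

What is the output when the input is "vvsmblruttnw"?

ruttnwvvsmbl

The transformation: swap the front and back halves of the string.
Applying that to "vvsmblruttnw" gives "ruttnwvvsmbl".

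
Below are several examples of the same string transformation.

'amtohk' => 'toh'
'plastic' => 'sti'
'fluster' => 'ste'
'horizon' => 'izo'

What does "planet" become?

The rule is to move the last character to the front, then keep only the last 3 characters.
Working it through for "planet": intermediate "tplane", final "ane".

ane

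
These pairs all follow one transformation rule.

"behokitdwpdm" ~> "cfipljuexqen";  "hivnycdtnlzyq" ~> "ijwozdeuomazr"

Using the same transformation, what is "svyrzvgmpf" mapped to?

The rule is to shift every letter 1 place forward in the alphabet (wrapping around).
Doing the same to "svyrzvgmpf": "twzsawhnqg".

twzsawhnqg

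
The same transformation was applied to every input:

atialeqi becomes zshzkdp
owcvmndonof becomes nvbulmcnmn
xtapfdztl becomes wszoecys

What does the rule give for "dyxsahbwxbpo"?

Rule — delete the last character, then shift every letter 1 place backward in the alphabet (wrapping around).
Applying both steps to "dyxsahbwxbpo": "dyxsahbwxbp", then "cxwrzgavwao".

cxwrzgavwao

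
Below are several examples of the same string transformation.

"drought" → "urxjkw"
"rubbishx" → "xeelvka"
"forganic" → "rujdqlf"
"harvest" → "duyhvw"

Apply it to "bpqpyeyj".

The pattern: shift every letter 3 places forward in the alphabet (wrapping around), then delete the first character.
Starting from "bpqpyeyj": after the first operation, "estsbhbm"; after the second, "stsbhbm".

stsbhbm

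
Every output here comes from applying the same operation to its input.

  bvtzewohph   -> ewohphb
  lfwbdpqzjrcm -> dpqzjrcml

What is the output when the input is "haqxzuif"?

Rule — move the first character to the end, then delete the first 3 characters.
"haqxzuif" → "aqxzuifh" → "zuifh".

zuifh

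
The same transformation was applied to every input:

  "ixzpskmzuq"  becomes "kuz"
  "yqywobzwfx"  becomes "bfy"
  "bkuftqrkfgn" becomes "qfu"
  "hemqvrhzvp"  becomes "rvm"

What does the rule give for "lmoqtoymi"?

In each case the input is transformed by: keep one character in every 3, starting at position 3 (positions 3rd, 6th, 9th, ...), then move the first character to the end.
Applying both steps to "lmoqtoymi": "ooi", then "oio".

oio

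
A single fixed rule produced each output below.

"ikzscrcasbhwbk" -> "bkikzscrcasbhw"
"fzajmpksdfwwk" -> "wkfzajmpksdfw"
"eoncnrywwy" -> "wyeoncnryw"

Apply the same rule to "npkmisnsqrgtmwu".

wunpkmisnsqrgtm

The pattern: move the last 2 characters to the front (rotate right by 2).
"npkmisnsqrgtmwu" → "wunpkmisnsqrgtm".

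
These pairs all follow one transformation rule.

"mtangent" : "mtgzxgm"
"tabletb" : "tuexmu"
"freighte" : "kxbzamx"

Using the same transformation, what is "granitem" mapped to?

ktgbmxf

The rule is to shift every letter 7 places backward in the alphabet (wrapping around), then delete the first character.
For "granitem", step one produces "zktgbmxf"; step two turns that into "ktgbmxf".
(Check on "freighte": → "ykxbzamx" → "kxbzamx" ✓)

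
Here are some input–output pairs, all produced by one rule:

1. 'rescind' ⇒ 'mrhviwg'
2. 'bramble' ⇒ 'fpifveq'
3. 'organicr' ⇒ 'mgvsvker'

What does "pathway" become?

aectexl

What's happening: move the last 3 characters to the front (rotate right by 3), then shift every letter 4 places forward in the alphabet (wrapping around).
Applying both steps to "pathway": "waypath", then "aectexl".
(Check on "rescind": → "indresc" → "mrhviwg" ✓)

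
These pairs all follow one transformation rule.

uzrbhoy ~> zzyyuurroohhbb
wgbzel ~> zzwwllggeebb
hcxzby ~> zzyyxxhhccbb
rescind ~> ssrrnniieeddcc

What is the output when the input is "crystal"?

yyttssrrllccaa

The rule is to double every character, then sort the characters into reverse alphabetical order.
"crystal" → "ccrryyssttaall" → "yyttssrrllccaa".
(Check on "rescind": → "rreesscciinndd" → "ssrrnniieeddcc" ✓)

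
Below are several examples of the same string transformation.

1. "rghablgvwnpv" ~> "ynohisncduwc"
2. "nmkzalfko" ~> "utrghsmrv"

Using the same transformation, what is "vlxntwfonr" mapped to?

Each output is the input with this applied: shift every letter 7 places forward in the alphabet (wrapping around).
"vlxntwfonr" → "cseuadmvuy".

cseuadmvuy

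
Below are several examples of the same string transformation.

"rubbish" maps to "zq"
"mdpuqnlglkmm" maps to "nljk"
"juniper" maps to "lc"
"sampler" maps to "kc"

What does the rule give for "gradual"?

yy

What's happening: keep one character in every 3, starting at position 3 (positions 3rd, 6th, 9th, ...), then shift every letter 2 places backward in the alphabet (wrapping around).
Applying both steps to "gradual": "aa", then "yy".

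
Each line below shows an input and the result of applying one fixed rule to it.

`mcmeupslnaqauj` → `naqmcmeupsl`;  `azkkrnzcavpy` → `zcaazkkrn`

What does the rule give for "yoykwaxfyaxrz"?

The transformation: delete the last 3 characters, then move the last 3 characters to the front (rotate right by 3).
"yoykwaxfyaxrz" → "yoykwaxfya" → "fyayoykwax".
(Check on "mcmeupslnaqauj": → "mcmeupslnaq" → "naqmcmeupsl" ✓)

fyayoykwax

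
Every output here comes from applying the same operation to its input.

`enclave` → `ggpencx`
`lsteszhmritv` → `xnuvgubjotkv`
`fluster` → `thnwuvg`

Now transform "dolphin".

pfqnrjk

Rule — shift every letter 2 places forward in the alphabet (wrapping around), then move the last character to the front.
On "dolphin": the first step gives "fqnrjkp", and the second then gives "pfqnrjk".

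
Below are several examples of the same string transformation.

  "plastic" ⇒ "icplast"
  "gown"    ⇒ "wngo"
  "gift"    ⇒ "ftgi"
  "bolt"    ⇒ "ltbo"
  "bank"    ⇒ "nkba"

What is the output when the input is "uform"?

rmufo

In each case the input is transformed by: move the last 2 characters to the front (rotate right by 2).
On "uform" that produces "rmufo".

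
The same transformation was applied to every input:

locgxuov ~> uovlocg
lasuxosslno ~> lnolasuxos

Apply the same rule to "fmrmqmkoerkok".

kokfmrmqmkoe

What's happening: move the last 3 characters to the front (rotate right by 3), then delete the last character.
Starting from "fmrmqmkoerkok": after the first operation, "kokfmrmqmkoer"; after the second, "kokfmrmqmkoe".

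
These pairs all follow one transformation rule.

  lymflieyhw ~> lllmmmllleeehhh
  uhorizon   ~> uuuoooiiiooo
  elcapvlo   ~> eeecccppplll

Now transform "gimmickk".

In each case the input is transformed by: keep every other character starting from the first (positions 1st, 3rd, 5th, ...), then repeat every character 3 times.
On "gimmickk": the first step gives "gmik", and the second then gives "gggmmmiiikkk".

gggmmmiiikkk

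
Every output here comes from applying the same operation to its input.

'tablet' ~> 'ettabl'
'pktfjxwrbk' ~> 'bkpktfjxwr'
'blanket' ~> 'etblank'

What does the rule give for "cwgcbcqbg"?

What's happening: move the last 2 characters to the front (rotate right by 2).
So "cwgcbcqbg" becomes "bgcwgcbcq".

bgcwgcbcq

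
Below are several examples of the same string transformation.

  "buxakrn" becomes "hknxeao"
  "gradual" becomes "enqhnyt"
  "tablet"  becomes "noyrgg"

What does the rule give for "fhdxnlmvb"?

Rule — shift every letter 13 places forward in the alphabet (wrapping around) — i.e. ROT13, then move the first character to the end.
For "fhdxnlmvb", step one produces "suqkayzio"; step two turns that into "uqkayzios".

uqkayzios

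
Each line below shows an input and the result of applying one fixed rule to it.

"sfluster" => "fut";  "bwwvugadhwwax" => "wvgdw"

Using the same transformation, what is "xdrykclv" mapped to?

dyc

Looking at the pairs, the operation is to delete the last 2 characters, then keep every other character starting from the second (positions 2nd, 4th, 6th, ...).
Starting from "xdrykclv": after the first operation, "xdrykc"; after the second, "dyc".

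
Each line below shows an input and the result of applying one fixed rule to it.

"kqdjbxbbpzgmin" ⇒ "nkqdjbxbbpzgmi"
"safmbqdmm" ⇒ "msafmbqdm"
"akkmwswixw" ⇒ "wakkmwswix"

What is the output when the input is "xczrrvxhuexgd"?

Each output is the input with this applied: move the last character to the front.
For "xczrrvxhuexgd" the result is "dxczrrvxhuexg".

dxczrrvxhuexg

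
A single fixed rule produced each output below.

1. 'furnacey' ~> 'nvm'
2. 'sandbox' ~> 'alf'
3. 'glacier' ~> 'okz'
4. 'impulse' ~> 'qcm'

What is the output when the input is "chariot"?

kzb

In each case the input is transformed by: shift every letter 8 places forward in the alphabet (wrapping around), then keep one character in every 3, starting at position 1 (positions 1st, 4th, 7th, ...).
"chariot" → "kpizqwb" → "kzb".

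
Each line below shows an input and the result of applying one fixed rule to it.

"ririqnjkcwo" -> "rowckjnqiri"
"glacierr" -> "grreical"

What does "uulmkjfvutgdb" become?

The pattern: move the first character to the end, then reverse the string.
Applying both steps to "uulmkjfvutgdb": "ulmkjfvutgdbu", then "ubdgtuvfjkmlu".

ubdgtuvfjkmlu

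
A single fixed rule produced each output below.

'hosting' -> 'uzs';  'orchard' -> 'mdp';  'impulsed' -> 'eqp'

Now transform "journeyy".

What's happening: shift every letter 12 places forward in the alphabet (wrapping around), then keep only the last 3 characters.
Applying both steps to "journeyy": "vagdzqkk", then "qkk".

qkk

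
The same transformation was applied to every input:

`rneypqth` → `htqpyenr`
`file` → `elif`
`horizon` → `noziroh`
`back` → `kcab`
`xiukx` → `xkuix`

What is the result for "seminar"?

ranimes

Each output is the input with this applied: reverse the string.
On "seminar" that produces "ranimes".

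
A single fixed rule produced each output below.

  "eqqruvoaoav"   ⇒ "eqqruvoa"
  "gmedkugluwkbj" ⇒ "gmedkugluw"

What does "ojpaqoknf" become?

Rule — delete the last 3 characters.
Applying that to "ojpaqoknf" gives "ojpaqo".

ojpaqo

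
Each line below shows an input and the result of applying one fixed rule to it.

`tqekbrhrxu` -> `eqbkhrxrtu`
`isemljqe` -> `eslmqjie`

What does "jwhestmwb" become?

hwsemtbwj

The rule is to move the first character to the end, then swap each adjacent pair of characters (1↔2, 3↔4, ...).
Working it through for "jwhestmwb": intermediate "whestmwbj", final "hwsemtbwj".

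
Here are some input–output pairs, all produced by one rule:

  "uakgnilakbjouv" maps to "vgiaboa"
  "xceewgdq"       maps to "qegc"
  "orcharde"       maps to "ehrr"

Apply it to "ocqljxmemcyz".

The rule is to keep every other character starting from the second (positions 2nd, 4th, 6th, ...), then swap the first and last characters.
Doing the same to "ocqljxmemcyz": "zlxecc".

zlxecc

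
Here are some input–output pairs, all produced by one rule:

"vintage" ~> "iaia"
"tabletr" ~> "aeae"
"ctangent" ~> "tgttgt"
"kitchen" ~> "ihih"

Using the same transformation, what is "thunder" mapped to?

hdhd

Rule — keep one character in every 3, starting at position 2 (positions 2nd, 5th, 8th, ...), then write the whole string twice.
Working it through for "thunder": intermediate "hd", final "hdhd".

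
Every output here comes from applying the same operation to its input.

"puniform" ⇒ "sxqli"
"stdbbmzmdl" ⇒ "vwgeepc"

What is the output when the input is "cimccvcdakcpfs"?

The pattern: delete the last 3 characters, then shift every letter 3 places forward in the alphabet (wrapping around).
Applying that to "cimccvcdakcpfs" gives "flpffyfgdnf".

flpffyfgdnf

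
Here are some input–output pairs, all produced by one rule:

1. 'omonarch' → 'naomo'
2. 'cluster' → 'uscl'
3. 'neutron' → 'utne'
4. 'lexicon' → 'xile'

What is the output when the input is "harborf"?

rbha

The transformation: delete the last 3 characters, then move the last 2 characters to the front (rotate right by 2).
For "harborf", step one produces "harb"; step two turns that into "rbha".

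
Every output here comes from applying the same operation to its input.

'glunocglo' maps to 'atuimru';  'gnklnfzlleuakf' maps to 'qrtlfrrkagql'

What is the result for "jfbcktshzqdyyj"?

hiqzynfwjeep

Rule — shift every letter 6 places forward in the alphabet (wrapping around), then delete the first 2 characters.
Applying that to "jfbcktshzqdyyj" gives "hiqzynfwjeep".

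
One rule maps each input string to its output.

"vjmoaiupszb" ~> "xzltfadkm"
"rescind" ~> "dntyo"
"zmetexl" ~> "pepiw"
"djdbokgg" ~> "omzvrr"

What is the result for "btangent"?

lyrpye

The pattern: shift every letter 11 places forward in the alphabet (wrapping around), then delete the first 2 characters.
Applying both steps to "btangent": "melyrpye", then "lyrpye".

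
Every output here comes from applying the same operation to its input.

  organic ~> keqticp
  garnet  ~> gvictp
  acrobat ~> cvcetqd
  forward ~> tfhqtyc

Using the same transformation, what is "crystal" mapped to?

cnetauv

Looking at the pairs, the operation is to shift every letter 2 places forward in the alphabet (wrapping around), then move the last 2 characters to the front (rotate right by 2).
Starting from "crystal": after the first operation, "etauvcn"; after the second, "cnetauv".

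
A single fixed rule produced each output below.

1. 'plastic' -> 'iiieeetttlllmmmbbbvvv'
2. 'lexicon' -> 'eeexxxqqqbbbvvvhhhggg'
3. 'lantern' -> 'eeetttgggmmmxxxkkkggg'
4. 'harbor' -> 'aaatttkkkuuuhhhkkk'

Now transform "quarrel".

jjjnnntttkkkkkkxxxeee

Each output is the input with this applied: shift every letter 7 places backward in the alphabet (wrapping around), then repeat every character 3 times.
On "quarrel": the first step gives "jntkkxe", and the second then gives "jjjnnntttkkkkkkxxxeee".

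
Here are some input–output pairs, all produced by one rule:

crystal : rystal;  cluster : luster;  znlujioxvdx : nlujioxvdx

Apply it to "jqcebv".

The transformation: delete the first character.
Doing the same to "jqcebv": "qcebv".

qcebv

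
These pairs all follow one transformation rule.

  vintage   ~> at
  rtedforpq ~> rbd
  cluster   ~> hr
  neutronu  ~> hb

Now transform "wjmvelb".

The pattern: keep one character in every 3, starting at position 3 (positions 3rd, 6th, 9th, ...), then shift every letter 13 places forward in the alphabet (wrapping around) — i.e. ROT13.
For "wjmvelb", step one produces "ml"; step two turns that into "zy".

zy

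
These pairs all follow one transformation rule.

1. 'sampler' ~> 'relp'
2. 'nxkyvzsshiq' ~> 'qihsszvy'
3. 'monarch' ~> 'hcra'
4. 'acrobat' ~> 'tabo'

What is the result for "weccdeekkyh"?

The rule is to reverse the string, then delete the last 3 characters.
"weccdeekkyh" → "hykkeedccew" → "hykkeedc".

hykkeedc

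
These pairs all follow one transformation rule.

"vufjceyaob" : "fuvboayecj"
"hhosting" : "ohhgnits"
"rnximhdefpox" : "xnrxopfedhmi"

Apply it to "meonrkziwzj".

oemjzwizkrn

The pattern: move the first 3 characters to the end (rotate left by 3), then reverse the string.
Doing the same to "meonrkziwzj": "oemjzwizkrn".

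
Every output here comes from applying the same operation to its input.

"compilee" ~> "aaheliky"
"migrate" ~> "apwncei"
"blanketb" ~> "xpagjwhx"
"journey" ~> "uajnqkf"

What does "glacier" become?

In each case the input is transformed by: shift every letter 4 places backward in the alphabet (wrapping around), then reverse the string.
Applying that to "glacier" gives "naeywhc".

naeywhc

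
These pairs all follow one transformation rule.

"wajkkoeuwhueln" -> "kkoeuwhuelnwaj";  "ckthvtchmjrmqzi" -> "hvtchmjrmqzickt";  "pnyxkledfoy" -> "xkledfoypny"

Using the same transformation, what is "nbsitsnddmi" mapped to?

itsnddminbs

The pattern: move the first 3 characters to the end (rotate left by 3).
Applying that to "nbsitsnddmi" gives "itsnddminbs".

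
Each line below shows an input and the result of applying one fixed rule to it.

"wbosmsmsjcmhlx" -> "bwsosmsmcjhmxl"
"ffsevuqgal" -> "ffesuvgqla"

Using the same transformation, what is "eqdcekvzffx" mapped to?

In each case the input is transformed by: swap each adjacent pair of characters (1↔2, 3↔4, ...).
Applying that to "eqdcekvzffx" gives "qecdkezvffx".

qecdkezvffx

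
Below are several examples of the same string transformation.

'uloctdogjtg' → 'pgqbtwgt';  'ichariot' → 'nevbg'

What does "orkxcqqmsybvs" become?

kpddzfloif

The rule is to shift every letter 13 places forward in the alphabet (wrapping around) — i.e. ROT13, then delete the first 3 characters.
For "orkxcqqmsybvs", step one produces "bexkpddzfloif"; step two turns that into "kpddzfloif".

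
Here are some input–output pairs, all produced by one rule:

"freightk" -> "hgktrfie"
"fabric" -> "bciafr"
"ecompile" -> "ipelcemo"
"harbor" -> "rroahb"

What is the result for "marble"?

What's happening: swap each adjacent pair of characters (1↔2, 3↔4, ...), then swap the front and back halves of the string.
Applying both steps to "marble": "ambrel", then "relamb".

relamb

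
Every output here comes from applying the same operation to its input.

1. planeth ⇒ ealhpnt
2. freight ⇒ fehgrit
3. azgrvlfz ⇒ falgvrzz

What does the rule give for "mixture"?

Rule — sort the characters into alphabetical order, then swap each adjacent pair of characters (1↔2, 3↔4, ...).
Applying both steps to "mixture": "eimrtux", then "iermutx".

iermutx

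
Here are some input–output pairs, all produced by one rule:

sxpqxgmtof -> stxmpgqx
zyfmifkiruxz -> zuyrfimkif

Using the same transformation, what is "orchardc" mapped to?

orrach

In each case the input is transformed by: delete the last 2 characters, then take characters alternately from the front and the back (1st, last, 2nd, 2nd-last, ...).
"orchardc" → "orrach".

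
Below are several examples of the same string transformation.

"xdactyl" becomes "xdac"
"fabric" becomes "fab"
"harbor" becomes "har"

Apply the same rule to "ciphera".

In each case the input is transformed by: delete the last 3 characters.
For "ciphera" the result is "ciph".

ciph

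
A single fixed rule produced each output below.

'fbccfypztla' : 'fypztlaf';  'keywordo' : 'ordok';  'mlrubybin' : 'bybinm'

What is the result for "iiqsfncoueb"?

What's happening: move the first character to the end, then delete the first 3 characters.
On "iiqsfncoueb": the first step gives "iqsfncouebi", and the second then gives "fncouebi".

fncouebi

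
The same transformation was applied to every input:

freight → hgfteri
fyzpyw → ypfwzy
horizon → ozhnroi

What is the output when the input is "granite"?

tigearn

In each case the input is transformed by: move the last 3 characters to the front (rotate right by 3), then swap each adjacent pair of characters (1↔2, 3↔4, ...).
"granite" → "itegran" → "tigearn".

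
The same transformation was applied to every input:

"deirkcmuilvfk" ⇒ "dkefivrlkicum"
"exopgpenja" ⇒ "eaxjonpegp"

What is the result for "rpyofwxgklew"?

The transformation: take characters alternately from the front and the back (1st, last, 2nd, 2nd-last, ...).
Doing the same to "rpyofwxgklew": "rwpeylokfgwx".

rwpeylokfgwx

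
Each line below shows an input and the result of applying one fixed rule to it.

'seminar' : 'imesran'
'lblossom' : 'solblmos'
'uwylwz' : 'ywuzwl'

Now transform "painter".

The rule is to reverse the string, then move the first 3 characters to the end (rotate left by 3).
For "painter" the result is "niapret".

niapret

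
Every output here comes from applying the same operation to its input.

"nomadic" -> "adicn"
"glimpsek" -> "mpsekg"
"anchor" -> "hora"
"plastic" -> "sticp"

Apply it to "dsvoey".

oeyd

The rule is to move the first 3 characters to the end (rotate left by 3), then delete the last 2 characters.
Applying both steps to "dsvoey": "oeydsv", then "oeyd".
(Check on "plastic": → "sticpla" → "sticp" ✓)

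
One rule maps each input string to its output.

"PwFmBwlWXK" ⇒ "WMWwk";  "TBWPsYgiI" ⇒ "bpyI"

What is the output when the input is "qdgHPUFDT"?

Dhud

Looking at the pairs, the operation is to flip the case of every letter, then keep every other character starting from the second (positions 2nd, 4th, 6th, ...).
On "qdgHPUFDT": the first step gives "QDGhpufdt", and the second then gives "Dhud".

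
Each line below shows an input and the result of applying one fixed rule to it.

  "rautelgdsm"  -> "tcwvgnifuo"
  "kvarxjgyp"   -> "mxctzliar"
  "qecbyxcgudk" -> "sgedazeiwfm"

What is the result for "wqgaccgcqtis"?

ysiceeiesvku

The transformation: shift every letter 2 places forward in the alphabet (wrapping around).
For "wqgaccgcqtis" the result is "ysiceeiesvku".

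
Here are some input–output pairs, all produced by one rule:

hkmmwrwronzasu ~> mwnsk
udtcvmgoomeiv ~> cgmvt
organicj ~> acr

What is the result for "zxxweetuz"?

What's happening: move the first 3 characters to the end (rotate left by 3), then keep one character in every 3, starting at position 1 (positions 1st, 4th, 7th, ...).
Applying both steps to "zxxweetuz": "weetuzzxx", then "wtz".

wtz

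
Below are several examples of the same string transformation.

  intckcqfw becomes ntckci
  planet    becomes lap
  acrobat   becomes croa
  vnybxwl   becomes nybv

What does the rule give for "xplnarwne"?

What's happening: delete the last 3 characters, then move the first character to the end.
Applying both steps to "xplnarwne": "xplnar", then "plnarx".

plnarx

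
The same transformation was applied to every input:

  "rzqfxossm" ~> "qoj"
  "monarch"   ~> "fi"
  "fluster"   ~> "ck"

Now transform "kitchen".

In each case the input is transformed by: shift every letter 9 places backward in the alphabet (wrapping around), then keep one character in every 3, starting at position 2 (positions 2nd, 5th, 8th, ...).
Working it through for "kitchen": intermediate "bzktyve", final "zy".

zy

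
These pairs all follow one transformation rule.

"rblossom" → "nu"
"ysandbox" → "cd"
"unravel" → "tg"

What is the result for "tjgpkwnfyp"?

iya

Rule — keep one character in every 3, starting at position 3 (positions 3rd, 6th, 9th, ...), then shift every letter 2 places forward in the alphabet (wrapping around).
On "tjgpkwnfyp": the first step gives "gwy", and the second then gives "iya".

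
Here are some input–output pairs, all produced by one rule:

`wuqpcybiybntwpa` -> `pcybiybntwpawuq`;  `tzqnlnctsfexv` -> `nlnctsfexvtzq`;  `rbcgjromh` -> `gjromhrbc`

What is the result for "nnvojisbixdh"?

ojisbixdhnnv

The transformation: move the first 3 characters to the end (rotate left by 3).
Applying that to "nnvojisbixdh" gives "ojisbixdhnnv".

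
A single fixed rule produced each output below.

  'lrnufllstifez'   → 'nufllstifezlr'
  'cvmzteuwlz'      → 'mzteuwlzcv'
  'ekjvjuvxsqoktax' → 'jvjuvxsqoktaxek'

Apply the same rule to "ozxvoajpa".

The rule is to move the first 2 characters to the end (rotate left by 2).
So "ozxvoajpa" becomes "xvoajpaoz".

xvoajpaoz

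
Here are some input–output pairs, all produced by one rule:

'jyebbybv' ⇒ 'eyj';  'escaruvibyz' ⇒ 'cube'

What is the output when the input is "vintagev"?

The transformation: move the first character to the end, then keep one character in every 3, starting at position 2 (positions 2nd, 5th, 8th, ...).
Starting from "vintagev": after the first operation, "intagevv"; after the second, "ngv".

ngv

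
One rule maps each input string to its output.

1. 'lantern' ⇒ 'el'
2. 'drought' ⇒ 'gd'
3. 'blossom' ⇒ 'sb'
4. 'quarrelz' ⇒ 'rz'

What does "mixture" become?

um

The rule is to move the first 2 characters to the end (rotate left by 2), then keep one character in every 3, starting at position 3 (positions 3rd, 6th, 9th, ...).
Working it through for "mixture": intermediate "xturemi", final "um".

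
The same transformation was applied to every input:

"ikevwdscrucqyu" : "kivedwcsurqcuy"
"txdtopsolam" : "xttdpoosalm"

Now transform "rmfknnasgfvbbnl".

mrkfnnsafgbvnbl

The transformation: swap each adjacent pair of characters (1↔2, 3↔4, ...).
"rmfknnasgfvbbnl" → "mrkfnnsafgbvnbl".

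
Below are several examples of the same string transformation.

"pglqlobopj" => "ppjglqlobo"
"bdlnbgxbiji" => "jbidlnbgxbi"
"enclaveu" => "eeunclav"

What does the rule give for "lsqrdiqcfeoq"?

olqsqrdiqcfe

The rule is to swap the first and last characters, then move the last 2 characters to the front (rotate right by 2).
For "lsqrdiqcfeoq", step one produces "qsqrdiqcfeol"; step two turns that into "olqsqrdiqcfe".
(Check on "enclaveu": → "unclavee" → "eeunclav" ✓)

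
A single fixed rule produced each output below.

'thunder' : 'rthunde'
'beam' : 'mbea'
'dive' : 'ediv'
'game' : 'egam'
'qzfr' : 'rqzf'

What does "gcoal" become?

lgcoa

What's happening: move the last character to the front.
"gcoal" → "lgcoa".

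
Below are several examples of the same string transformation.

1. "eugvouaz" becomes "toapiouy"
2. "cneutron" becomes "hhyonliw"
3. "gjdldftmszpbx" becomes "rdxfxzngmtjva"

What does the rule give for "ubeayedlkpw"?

qvyusyxfejo

The rule is to shift every letter 6 places backward in the alphabet (wrapping around), then swap the first and last characters.
For "ubeayedlkpw", step one produces "ovyusyxfejq"; step two turns that into "qvyusyxfejo".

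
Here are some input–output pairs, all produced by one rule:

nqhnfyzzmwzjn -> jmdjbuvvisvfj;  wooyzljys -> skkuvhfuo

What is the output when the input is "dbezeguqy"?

The rule is to shift every letter 4 places backward in the alphabet (wrapping around).
"dbezeguqy" → "zxavacqmu".

zxavacqmu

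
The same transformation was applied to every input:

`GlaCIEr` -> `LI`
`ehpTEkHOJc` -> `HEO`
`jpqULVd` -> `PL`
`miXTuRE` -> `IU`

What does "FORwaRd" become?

Each output is the input with this applied: keep one character in every 3, starting at position 2 (positions 2nd, 5th, 8th, ...), then convert every letter to uppercase.
Starting from "FORwaRd": after the first operation, "Oa"; after the second, "OA".

OA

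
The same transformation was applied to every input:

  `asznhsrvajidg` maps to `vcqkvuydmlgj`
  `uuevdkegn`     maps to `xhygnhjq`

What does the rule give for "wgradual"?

The rule is to delete the first character, then shift every letter 3 places forward in the alphabet (wrapping around).
Working it through for "wgradual": intermediate "gradual", final "judgxdo".

judgxdo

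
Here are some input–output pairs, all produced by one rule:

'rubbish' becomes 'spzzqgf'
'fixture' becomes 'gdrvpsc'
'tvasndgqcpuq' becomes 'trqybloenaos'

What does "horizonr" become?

mfgpmxpl

Looking at the pairs, the operation is to shift every letter 2 places backward in the alphabet (wrapping around), then swap each adjacent pair of characters (1↔2, 3↔4, ...).
"horizonr" → "mfgpmxpl".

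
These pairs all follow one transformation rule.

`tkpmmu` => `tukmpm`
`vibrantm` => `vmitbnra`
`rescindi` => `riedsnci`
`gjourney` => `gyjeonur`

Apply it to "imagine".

The transformation: take characters alternately from the front and the back (1st, last, 2nd, 2nd-last, ...).
Applying that to "imagine" gives "iemnaig".

iemnaig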